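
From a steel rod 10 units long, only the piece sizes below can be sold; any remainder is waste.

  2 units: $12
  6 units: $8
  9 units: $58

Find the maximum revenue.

60

Consider every possible first cut. best[k] is the best of p[i]+best[k−i] over all sellable i≤k.
best[1] = 0
best[2] = 12
best[3] = 12
best[4] = 24  (first piece 2, then best[2]=12)
best[5] = 24
best[6] = max(12+24, 8+0) = 36
best[7] = max(12+24, 8+0) = 36
best[8] = max(12+36, 8+12) = 48
best[9] = max(12+36, 8+12, 58+0) = 58
best[10] = max(12+48, 8+24, 58+0) = 60
One optimal cutting: 2 + 2 + 2 + 2 + 2 → $60.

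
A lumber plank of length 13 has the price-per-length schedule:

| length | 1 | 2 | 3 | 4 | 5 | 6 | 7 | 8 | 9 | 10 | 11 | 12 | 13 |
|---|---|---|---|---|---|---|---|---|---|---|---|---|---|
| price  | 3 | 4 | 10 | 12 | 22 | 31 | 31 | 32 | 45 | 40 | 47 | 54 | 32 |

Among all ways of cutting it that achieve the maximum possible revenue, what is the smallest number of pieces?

Let r[k] be the best obtainable value from length k. For each k, try every first piece i and keep the best of price[i] + r[k−i].
r[1] = 3
r[2] = 6  (first piece 1, then r[1]=3)
r[3] = 10
r[4] = 13  (first piece 1, then r[3]=10)
r[5] = 22
r[6] = 31
r[7] = 34  (first piece 1, then r[6]=31)
r[8] = 37  (first piece 1, then r[7]=34)
r[9] = 45
r[10] = 48  (first piece 1, then r[9]=45)
r[11] = 53  (first piece 5, then r[6]=31)
r[12] = 62  (first piece 6, then r[6]=31)
r[13] = 65  (first piece 1, then r[12]=62)
Maximum revenue is $65.
Now minimize piece count subject to staying optimal: for each k, pieces[k] = 1 + min over i with p[i]+r[k−i]=r[k] of pieces[k−i].
pieces[10] = 2
pieces[11] = 2
pieces[12] = 2
pieces[13] = 3

3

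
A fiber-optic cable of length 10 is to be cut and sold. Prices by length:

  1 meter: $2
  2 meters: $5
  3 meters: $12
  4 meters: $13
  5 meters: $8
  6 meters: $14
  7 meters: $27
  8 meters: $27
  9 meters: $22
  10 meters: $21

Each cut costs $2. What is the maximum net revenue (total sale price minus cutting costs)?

37

Build net[k] bottom-up: net[k] = max over allowed piece i of (p[i] + net[k−i]) − 2 per cut.
net[1] = 2
net[2] = max(2+2-2, 5+0) = 5
net[3] = max(2+5-2, 5+2-2, 12+0) = 12
net[4] = max(2+12-2, 5+5-2, 12+2-2, 13+0) = 13
net[5] = max(2+13-2, 5+12-2, 12+5-2, 13+2-2, 8+0) = 15
net[6] = max(2+15-2, 5+13-2, 12+12-2, 13+5-2, 8+2-2, 14+0) = 22
net[7] = max(2+22-2, 5+15-2, 12+13-2, …, 14+2-2, 27+0) = 27
net[8] = max(2+27-2, 5+22-2, 12+15-2, …, 27+2-2, 27+0) = 27
net[9] = max(2+27-2, 5+27-2, 12+22-2, …, 27+2-2, 22+0) = 32
net[10] = max(2+32-2, 5+27-2, 12+27-2, …, 22+2-2, 21+0) = 37
One optimal plan: pieces 7 + 3 (1 cut) → $39 − $2 = $37.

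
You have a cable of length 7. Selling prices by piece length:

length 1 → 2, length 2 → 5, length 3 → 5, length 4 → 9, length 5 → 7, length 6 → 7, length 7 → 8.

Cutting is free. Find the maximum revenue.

17

Let R[k] be the best obtainable value from length k. For each k, try every first piece i and keep the best of price[i] + R[k−i].
R[1] = 2
R[2] = max(2+2, 5+0) = 5
R[3] = max(2+5, 5+2, 5+0) = 7
R[4] = max(2+7, 5+5, 5+2, 9+0) = 10
R[5] = max(2+10, 5+7, 5+5, 9+2, 7+0) = 12
R[6] = max(2+12, 5+10, 5+7, 9+5, 7+2, 7+0) = 15
R[7] = max(2+15, 5+12, 5+10, …, 7+2, 8+0) = 17
One optimal cutting: 2 + 2 + 2 + 1 → 5 + 5 + 5 + 2 = 17.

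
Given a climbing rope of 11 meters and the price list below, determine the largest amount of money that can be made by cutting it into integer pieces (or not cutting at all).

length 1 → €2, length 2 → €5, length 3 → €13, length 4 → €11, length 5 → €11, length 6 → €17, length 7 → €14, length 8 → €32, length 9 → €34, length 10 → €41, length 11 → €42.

45

Build R[k] bottom-up: R[k] = max over allowed piece i of (p[i] + R[k−i]).
R[1] = 2
R[2] = max(2+2, 5+0) = 5
R[3] = max(2+5, 5+2, 13+0) = 13
R[4] = max(2+13, 5+5, 13+2, 11+0) = 15
R[5] = max(2+15, 5+13, 13+5, 11+2, 11+0) = 18
R[6] = max(2+18, 5+15, 13+13, 11+5, 11+2, 17+0) = 26
R[7] = max(2+26, 5+18, 13+15, …, 17+2, 14+0) = 28
R[8] = max(2+28, 5+26, 13+18, …, 14+2, 32+0) = 32
R[9] = max(2+32, 5+28, 13+26, …, 32+2, 34+0) = 39
R[10] = max(2+39, 5+32, 13+28, …, 34+2, 41+0) = 41
R[11] = max(2+41, 5+39, 13+32, …, 41+2, 42+0) = 45
One optimal cutting: 8 + 3 → €32 + €13 = €45.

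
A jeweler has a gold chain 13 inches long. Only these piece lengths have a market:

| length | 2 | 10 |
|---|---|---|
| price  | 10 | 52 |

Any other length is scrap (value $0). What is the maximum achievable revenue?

62

Build f[k] bottom-up: f[k] = max over allowed piece i of (p[i] + f[k−i]).
f[1] = 0
f[2] = 10
f[3] = 10
f[4] = 20  (first piece 2, then f[2]=10)
f[5] = 20
f[6] = 30  (first piece 2, then f[4]=20)
f[7] = 30
f[8] = 40  (first piece 2, then f[6]=30)
f[9] = 40
f[10] = max(10+40, 52+0) = 52
f[11] = max(10+40, 52+0) = 52
f[12] = max(10+52, 52+10) = 62
f[13] = max(10+52, 52+10) = 62
One optimal cutting: pieces 10 + 2 with 1 inch of scrap → $62.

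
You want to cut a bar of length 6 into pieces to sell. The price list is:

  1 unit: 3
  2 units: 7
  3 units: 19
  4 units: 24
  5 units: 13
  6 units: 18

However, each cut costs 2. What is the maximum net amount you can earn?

36

Consider every possible first cut. v[k] is the best of p[i]+v[k−i] over all sellable i≤k, charging 2 whenever i<k.
v[1] = 3
v[2] = 7
v[3] = 19
v[4] = 24
v[5] = 25  (first piece 1, then v[4]=24)
v[6] = 36  (first piece 3, then v[3]=19)
One optimal plan: pieces 3 + 3 (1 cut) → 38 − 2 = 36.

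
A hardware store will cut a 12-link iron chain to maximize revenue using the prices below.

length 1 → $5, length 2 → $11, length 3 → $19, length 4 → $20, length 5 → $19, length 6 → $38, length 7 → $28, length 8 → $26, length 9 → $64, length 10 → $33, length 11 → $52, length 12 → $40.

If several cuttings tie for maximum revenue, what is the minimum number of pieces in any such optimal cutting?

2

Build r[k] bottom-up: r[k] = max over allowed piece i of (p[i] + r[k−i]).
r[1] = 5
r[2] = max(5+5, 11+0) = 11
r[3] = max(5+11, 11+5, 19+0) = 19
r[4] = max(5+19, 11+11, 19+5, 20+0) = 24
r[5] = max(5+24, 11+19, 19+11, 20+5, 19+0) = 30
r[6] = max(5+30, 11+24, 19+19, 20+11, 19+5, 38+0) = 38
r[7] = max(5+38, 11+30, 19+24, …, 38+5, 28+0) = 43
r[8] = max(5+43, 11+38, 19+30, …, 28+5, 26+0) = 49
r[9] = max(5+49, 11+43, 19+38, …, 26+5, 64+0) = 64
r[10] = max(5+64, 11+49, 19+43, …, 64+5, 33+0) = 69
r[11] = max(5+69, 11+64, 19+49, …, 33+5, 52+0) = 75
r[12] = max(5+75, 11+69, 19+64, …, 52+5, 40+0) = 83
Maximum revenue is $83.
Now minimize piece count subject to staying optimal: for each k, pieces[k] = 1 + min over i with p[i]+r[k−i]=r[k] of pieces[k−i].
pieces[9] = 1
pieces[10] = 2
pieces[11] = 2
pieces[12] = 2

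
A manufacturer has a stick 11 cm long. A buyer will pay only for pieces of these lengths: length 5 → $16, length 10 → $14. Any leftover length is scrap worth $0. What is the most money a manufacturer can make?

Build r[k] bottom-up: r[k] = max over allowed piece i of (p[i] + r[k−i]).
r[1] = 0
r[2] = 0
r[3] = 0
r[4] = 0
r[5] = 16
r[6] = 16
r[7] = 16
r[8] = 16
r[9] = 16
r[10] = 32  (first piece 5, then r[5]=16)
r[11] = 32
One optimal cutting: pieces 5 + 5 with 1 cm of scrap → $32.

32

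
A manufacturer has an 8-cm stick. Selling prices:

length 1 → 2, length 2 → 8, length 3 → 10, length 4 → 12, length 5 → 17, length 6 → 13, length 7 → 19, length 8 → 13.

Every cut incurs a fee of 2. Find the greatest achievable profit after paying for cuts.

26

Let v[k] be the best obtainable value from length k. For each k, try every first piece i and keep the best of price[i] + v[k−i] minus the 2 cut fee when i<k.
v[1] = 2
v[2] = 8
v[3] = 10
v[4] = 14  (first piece 2, then v[2]=8)
v[5] = 17
v[6] = 20  (first piece 2, then v[4]=14)
v[7] = 23  (first piece 2, then v[5]=17)
v[8] = 26  (first piece 2, then v[6]=20)
One optimal plan: pieces 2 + 2 + 2 + 2 (3 cuts) → 32 − 6 = 26.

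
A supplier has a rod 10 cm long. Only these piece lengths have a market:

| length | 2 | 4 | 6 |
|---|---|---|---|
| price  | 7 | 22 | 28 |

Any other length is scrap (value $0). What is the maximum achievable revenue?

Build best[k] bottom-up: best[k] = max over allowed piece i of (p[i] + best[k−i]).
best[1] = 0
best[2] = 7
best[3] = 7
best[4] = 22
best[5] = 22
best[6] = 29  (first piece 2, then best[4]=22)
best[7] = 29
best[8] = 44  (first piece 4, then best[4]=22)
best[9] = 44
best[10] = 51  (first piece 2, then best[8]=44)
One optimal cutting: 4 + 4 + 2 → $51.

51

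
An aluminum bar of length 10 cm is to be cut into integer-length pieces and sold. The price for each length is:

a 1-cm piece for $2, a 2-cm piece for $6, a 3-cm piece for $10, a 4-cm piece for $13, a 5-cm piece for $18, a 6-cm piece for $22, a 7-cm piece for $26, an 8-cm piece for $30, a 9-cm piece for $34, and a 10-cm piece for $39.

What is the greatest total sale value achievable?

Build v[k] bottom-up: v[k] = max over allowed piece i of (p[i] + v[k−i]).
v[1] = 2
v[2] = 6
v[3] = 10
v[4] = 13
v[5] = 18
v[6] = 22
v[7] = 26
v[8] = 30
v[9] = 34
v[10] = 39
Best is to sell the whole 10-cm piece uncut for $39.

39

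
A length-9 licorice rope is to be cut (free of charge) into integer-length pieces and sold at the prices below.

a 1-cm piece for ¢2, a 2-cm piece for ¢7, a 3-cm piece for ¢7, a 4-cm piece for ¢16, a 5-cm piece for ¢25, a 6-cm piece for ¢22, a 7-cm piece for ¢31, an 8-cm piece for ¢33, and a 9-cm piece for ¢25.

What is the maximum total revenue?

41

Let v[k] be the best obtainable value from length k. For each k, try every first piece i and keep the best of price[i] + v[k−i].
v[1] = 2
v[2] = max(2+2, 7+0) = 7
v[3] = max(2+7, 7+2, 7+0) = 9
v[4] = max(2+9, 7+7, 7+2, 16+0) = 16
v[5] = max(2+16, 7+9, 7+7, 16+2, 25+0) = 25
v[6] = max(2+25, 7+16, 7+9, 16+7, 25+2, 22+0) = 27
v[7] = max(2+27, 7+25, 7+16, …, 22+2, 31+0) = 32
v[8] = max(2+32, 7+27, 7+25, …, 31+2, 33+0) = 34
v[9] = max(2+34, 7+32, 7+27, …, 33+2, 25+0) = 41
One optimal cutting: 5 + 4 → ¢25 + ¢16 = ¢41.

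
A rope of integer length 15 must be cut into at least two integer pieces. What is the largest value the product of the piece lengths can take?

Let g[k] be the best product for length k (with at least one cut). For each first piece i, the rest contributes max(k−i, g[k−i]).
Small cases: g[2]=1, g[3]=2, g[4]=4, g[5]=6, g[6]=9, g[7]=12, g[8]=18, g[9]=27.
g[10] = 2*max(8,18) = 2*18 = 36
g[11] = 2*max(9,27) = 2*27 = 54
g[12] = 3*max(9,27) = 3*27 = 81
g[13] = 2*max(11,54) = 2*54 = 108
g[14] = 2*max(12,81) = 2*81 = 162
g[15] = 3*max(12,81) = 3*81 = 243
One optimal split: 3 + 3 + 3 + 3 + 3; product 3*3*3*3*3 = 243.

243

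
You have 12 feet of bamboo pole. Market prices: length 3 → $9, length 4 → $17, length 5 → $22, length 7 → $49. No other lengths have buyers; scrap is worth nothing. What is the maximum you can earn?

71

Build r[k] bottom-up: r[k] = max over allowed piece i of (p[i] + r[k−i]).
r[1] = 0
r[2] = 0
r[3] = 9
r[4] = max(9+0, 17+0) = 17
r[5] = max(9+0, 17+0, 22+0) = 22
r[6] = max(9+9, 17+0, 22+0) = 22
r[7] = max(9+17, 17+9, 22+0, 49+0) = 49
r[8] = max(9+22, 17+17, 22+9, 49+0) = 49
r[9] = max(9+22, 17+22, 22+17, 49+0) = 49
r[10] = max(9+49, 17+22, 22+22, 49+9) = 58
r[11] = max(9+49, 17+49, 22+22, 49+17) = 66
r[12] = max(9+49, 17+49, 22+49, 49+22) = 71
One optimal cutting: 7 + 5 → $71.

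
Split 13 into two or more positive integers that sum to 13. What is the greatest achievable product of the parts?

108

Let f[k] be the best product for length k (with at least one cut). For each first piece i, the rest contributes max(k−i, f[k−i]).
f[2] = 1*max(1,0) = 1*1 = 1
f[3] = 1*max(2,1) = 1*2 = 2
f[4] = 2*max(2,1) = 2*2 = 4
f[5] = 2*max(3,2) = 2*3 = 6
f[6] = 3*max(3,2) = 3*3 = 9
f[7] = 2*max(5,6) = 2*6 = 12
f[8] = 2*max(6,9) = 2*9 = 18
f[9] = 3*max(6,9) = 3*9 = 27
f[10] = 2*max(8,18) = 2*18 = 36
f[11] = 2*max(9,27) = 2*27 = 54
f[12] = 3*max(9,27) = 3*27 = 81
f[13] = 2*max(11,54) = 2*54 = 108
One optimal split: 3 + 3 + 3 + 2 + 2; product 3*3*3*2*2 = 108.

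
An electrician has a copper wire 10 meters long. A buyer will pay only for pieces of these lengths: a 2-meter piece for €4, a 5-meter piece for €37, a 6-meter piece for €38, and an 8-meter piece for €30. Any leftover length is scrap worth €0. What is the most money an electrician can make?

74

Build r[k] bottom-up: r[k] = max over allowed piece i of (p[i] + r[k−i]).
r[1] = 0
r[2] = 4
r[3] = 4
r[4] = 8  (first piece 2, then r[2]=4)
r[5] = max(4+4, 37+0) = 37
r[6] = max(4+8, 37+0, 38+0) = 38
r[7] = max(4+37, 37+4, 38+0) = 41
r[8] = max(4+38, 37+4, 38+4, 30+0) = 42
r[9] = max(4+41, 37+8, 38+4, 30+0) = 45
r[10] = max(4+42, 37+37, 38+8, 30+4) = 74
One optimal cutting: 5 + 5 → €74.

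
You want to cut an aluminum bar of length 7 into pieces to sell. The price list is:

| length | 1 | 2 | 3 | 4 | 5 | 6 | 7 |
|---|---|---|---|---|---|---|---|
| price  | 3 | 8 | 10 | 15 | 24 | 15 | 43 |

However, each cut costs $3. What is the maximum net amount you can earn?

43

Consider every possible first cut. r[k] is the best of p[i]+r[k−i] over all sellable i≤k, charging 3 whenever i<k.
r[1] = 3
r[2] = 8
r[3] = 10
r[4] = 15
r[5] = 24
r[6] = 24  (first piece 1, then r[5]=24)
r[7] = 43
Best is to make no cuts and sell whole for $43.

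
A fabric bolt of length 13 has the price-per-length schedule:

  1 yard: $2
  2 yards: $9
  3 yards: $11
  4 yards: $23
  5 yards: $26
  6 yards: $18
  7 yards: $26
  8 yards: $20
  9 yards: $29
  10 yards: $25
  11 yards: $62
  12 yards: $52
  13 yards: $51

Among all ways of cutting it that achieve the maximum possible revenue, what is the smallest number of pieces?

3

Consider every possible first cut. r[k] is the best of p[i]+r[k−i] over all sellable i≤k.
r[1] = 2
r[2] = 9
r[3] = 11  (first piece 1, then r[2]=9)
r[4] = 23
r[5] = 26
r[6] = 32  (first piece 2, then r[4]=23)
r[7] = 35  (first piece 2, then r[5]=26)
r[8] = 46  (first piece 4, then r[4]=23)
r[9] = 49  (first piece 4, then r[5]=26)
r[10] = 55  (first piece 2, then r[8]=46)
r[11] = 62
r[12] = 69  (first piece 4, then r[8]=46)
r[13] = 72  (first piece 4, then r[9]=49)
Maximum revenue is $72.
Now minimize piece count subject to staying optimal: for each k, pieces[k] = 1 + min over i with p[i]+r[k−i]=r[k] of pieces[k−i].
pieces[10] = 3
pieces[11] = 1
pieces[12] = 3
pieces[13] = 3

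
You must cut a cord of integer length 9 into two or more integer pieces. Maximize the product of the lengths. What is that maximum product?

Fill f[k] for k=2..9: at each k try every first piece i and multiply by the better of (k−i) uncut or f[k−i].
f[2] = 1·max(1,0) = 1·1 = 1
f[3] = 1·max(2,1) = 1·2 = 2
f[4] = 2·max(2,1) = 2·2 = 4
f[5] = 2·max(3,2) = 2·3 = 6
f[6] = 3·max(3,2) = 3·3 = 9
f[7] = 2·max(5,6) = 2·6 = 12
f[8] = 2·max(6,9) = 2·9 = 18
f[9] = 3·max(6,9) = 3·9 = 27
One optimal split: 3 + 3 + 3; product 3·3·3 = 27.

27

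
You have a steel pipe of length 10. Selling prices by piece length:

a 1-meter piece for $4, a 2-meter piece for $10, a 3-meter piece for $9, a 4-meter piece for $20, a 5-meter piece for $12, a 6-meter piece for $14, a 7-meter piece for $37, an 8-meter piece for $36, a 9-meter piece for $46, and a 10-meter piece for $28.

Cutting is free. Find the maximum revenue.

Consider every possible first cut. r[k] is the best of p[i]+r[k−i] over all sellable i≤k.
r[1] = 4
r[2] = 10
r[3] = 14  (first piece 1, then r[2]=10)
r[4] = 20  (first piece 2, then r[2]=10)
r[5] = 24  (first piece 1, then r[4]=20)
r[6] = 30  (first piece 2, then r[4]=20)
r[7] = 37
r[8] = 41  (first piece 1, then r[7]=37)
r[9] = 47  (first piece 2, then r[7]=37)
r[10] = 51  (first piece 1, then r[9]=47)
One optimal cutting: 7 + 2 + 1 → $37 + $10 + $4 = $51.

51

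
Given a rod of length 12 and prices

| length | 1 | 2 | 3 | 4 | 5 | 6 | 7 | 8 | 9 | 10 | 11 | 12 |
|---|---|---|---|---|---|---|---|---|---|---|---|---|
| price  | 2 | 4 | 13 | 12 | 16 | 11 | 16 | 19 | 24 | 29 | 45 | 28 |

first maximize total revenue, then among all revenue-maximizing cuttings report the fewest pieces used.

4

Build r[k] bottom-up: r[k] = max over allowed piece i of (p[i] + r[k−i]).
r[1] = 2
r[2] = 4  (first piece 1, then r[1]=2)
r[3] = 13
r[4] = 15  (first piece 1, then r[3]=13)
r[5] = 17  (first piece 1, then r[4]=15)
r[6] = 26  (first piece 3, then r[3]=13)
r[7] = 28  (first piece 1, then r[6]=26)
r[8] = 30  (first piece 1, then r[7]=28)
r[9] = 39  (first piece 3, then r[6]=26)
r[10] = 41  (first piece 1, then r[9]=39)
r[11] = 45
r[12] = 52  (first piece 3, then r[9]=39)
Maximum revenue is €52.
Now minimize piece count subject to staying optimal: for each k, pieces[k] = 1 + min over i with p[i]+r[k−i]=r[k] of pieces[k−i].
pieces[9] = 3
pieces[10] = 4
pieces[11] = 1
pieces[12] = 4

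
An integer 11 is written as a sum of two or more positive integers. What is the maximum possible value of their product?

54

Let prod[k] be the best product for length k (with at least one cut). For each first piece i, the rest contributes max(k−i, prod[k−i]).
Small cases: prod[2]=1, prod[3]=2, prod[4]=4, prod[5]=6.
prod[6] = max(1*6, 2*4, 3*3, 4*2, 5*1) = 9
prod[7] = max(1*9, 2*6, 3*4, 4*3, 5*2, 6*1) = 12
prod[8] = max(1*12, 2*9, 3*6, …, 6*2, 7*1) = 18
prod[9] = max(1*18, 2*12, 3*9, …, 7*2, 8*1) = 27
prod[10] = max(1*27, 2*18, 3*12, …, 8*2, 9*1) = 36
prod[11] = max(1*36, 2*27, 3*18, …, 9*2, 10*1) = 54
One optimal split: 3 + 3 + 3 + 2; product 3*3*3*2 = 54.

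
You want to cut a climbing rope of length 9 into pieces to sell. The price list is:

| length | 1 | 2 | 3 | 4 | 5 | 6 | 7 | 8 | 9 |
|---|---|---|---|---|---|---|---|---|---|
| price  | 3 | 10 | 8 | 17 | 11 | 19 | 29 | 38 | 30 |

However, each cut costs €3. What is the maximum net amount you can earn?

Let net[k] be the best obtainable value from length k. For each k, try every first piece i and keep the best of price[i] + net[k−i] minus the 3 cut fee when i<k.
net[1] = 3
net[2] = 10
net[3] = 10  (first piece 1, then net[2]=10)
net[4] = 17  (first piece 2, then net[2]=10)
net[5] = 17  (first piece 1, then net[4]=17)
net[6] = 24  (first piece 2, then net[4]=17)
net[7] = 29
net[8] = 38
net[9] = 38  (first piece 1, then net[8]=38)
One optimal plan: pieces 8 + 1 (1 cut) → €41 − €3 = €38.

38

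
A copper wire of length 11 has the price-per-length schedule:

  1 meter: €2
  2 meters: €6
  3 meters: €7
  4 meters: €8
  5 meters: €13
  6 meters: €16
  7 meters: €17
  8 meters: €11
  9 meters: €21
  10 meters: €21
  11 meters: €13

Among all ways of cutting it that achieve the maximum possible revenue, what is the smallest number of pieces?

6

Let r[k] be the best obtainable value from length k. For each k, try every first piece i and keep the best of price[i] + r[k−i].
r[1] = 2
r[2] = max(2+2, 6+0) = 6
r[3] = max(2+6, 6+2, 7+0) = 8
r[4] = max(2+8, 6+6, 7+2, 8+0) = 12
r[5] = max(2+12, 6+8, 7+6, 8+2, 13+0) = 14
r[6] = max(2+14, 6+12, 7+8, 8+6, 13+2, 16+0) = 18
r[7] = max(2+18, 6+14, 7+12, …, 16+2, 17+0) = 20
r[8] = max(2+20, 6+18, 7+14, …, 17+2, 11+0) = 24
r[9] = max(2+24, 6+20, 7+18, …, 11+2, 21+0) = 26
r[10] = max(2+26, 6+24, 7+20, …, 21+2, 21+0) = 30
r[11] = max(2+30, 6+26, 7+24, …, 21+2, 13+0) = 32
Maximum revenue is €32.
Now minimize piece count subject to staying optimal: for each k, pieces[k] = 1 + min over i with p[i]+r[k−i]=r[k] of pieces[k−i].
pieces[8] = 4
pieces[9] = 5
pieces[10] = 5
pieces[11] = 6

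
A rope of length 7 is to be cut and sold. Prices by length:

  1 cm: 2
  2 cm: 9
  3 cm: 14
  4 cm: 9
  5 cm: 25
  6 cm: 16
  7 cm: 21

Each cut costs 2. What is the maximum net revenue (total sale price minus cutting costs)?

32

Consider every possible first cut. v[k] is the best of p[i]+v[k−i] over all sellable i≤k, charging 2 whenever i<k.
v[1] = 2
v[2] = 9
v[3] = 14
v[4] = 16  (first piece 2, then v[2]=9)
v[5] = 25
v[6] = 26  (first piece 3, then v[3]=14)
v[7] = 32  (first piece 2, then v[5]=25)
One optimal plan: pieces 5 + 2 (1 cut) → 34 − 2 = 32.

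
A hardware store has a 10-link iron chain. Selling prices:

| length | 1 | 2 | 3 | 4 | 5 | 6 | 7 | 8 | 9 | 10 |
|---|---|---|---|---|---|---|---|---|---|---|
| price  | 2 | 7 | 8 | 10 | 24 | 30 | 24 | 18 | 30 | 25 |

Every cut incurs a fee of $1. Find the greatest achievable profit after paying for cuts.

47

Build net[k] bottom-up: net[k] = max over allowed piece i of (p[i] + net[k−i]) − 1 per cut.
net[1] = 2
net[2] = 7
net[3] = 8  (first piece 1, then net[2]=7)
net[4] = 13  (first piece 2, then net[2]=7)
net[5] = 24
net[6] = 30
net[7] = 31  (first piece 1, then net[6]=30)
net[8] = 36  (first piece 2, then net[6]=30)
net[9] = 37  (first piece 1, then net[8]=36)
net[10] = 47  (first piece 5, then net[5]=24)
One optimal plan: pieces 5 + 5 (1 cut) → $48 − $1 = $47.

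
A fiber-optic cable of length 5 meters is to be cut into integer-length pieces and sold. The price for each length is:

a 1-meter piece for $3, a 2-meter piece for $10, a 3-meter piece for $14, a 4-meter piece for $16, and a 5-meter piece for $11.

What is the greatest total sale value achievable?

Build R[k] bottom-up: R[k] = max over allowed piece i of (p[i] + R[k−i]).
R[1] = 3
R[2] = max(3+3, 10+0) = 10
R[3] = max(3+10, 10+3, 14+0) = 14
R[4] = max(3+14, 10+10, 14+3, 16+0) = 20
R[5] = max(3+20, 10+14, 14+10, 16+3, 11+0) = 24
One optimal cutting: 3 + 2 → $14 + $10 = $24.

24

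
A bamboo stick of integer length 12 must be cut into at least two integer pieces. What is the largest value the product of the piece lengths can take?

81

Define P[k] = max over 1≤i<k of i · max(k−i, P[k−i]); the inner max lets the remainder stay uncut if that's better.
P[2] = 1*max(1,0) = 1*1 = 1
P[3] = 1*max(2,1) = 1*2 = 2
P[4] = 2*max(2,1) = 2*2 = 4
P[5] = 2*max(3,2) = 2*3 = 6
P[6] = 3*max(3,2) = 3*3 = 9
P[7] = 2*max(5,6) = 2*6 = 12
P[8] = 2*max(6,9) = 2*9 = 18
P[9] = 3*max(6,9) = 3*9 = 27
P[10] = 2*max(8,18) = 2*18 = 36
P[11] = 2*max(9,27) = 2*27 = 54
P[12] = 3*max(9,27) = 3*27 = 81
One optimal split: 3 + 3 + 3 + 3; product 3*3*3*3 = 81.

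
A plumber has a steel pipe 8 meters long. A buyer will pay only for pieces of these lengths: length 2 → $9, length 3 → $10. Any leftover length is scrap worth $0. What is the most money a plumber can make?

Build r[k] bottom-up: r[k] = max over allowed piece i of (p[i] + r[k−i]).
r[1] = 0
r[2] = 9
r[3] = 10
r[4] = 18  (first piece 2, then r[2]=9)
r[5] = 19  (first piece 2, then r[3]=10)
r[6] = 27  (first piece 2, then r[4]=18)
r[7] = 28  (first piece 2, then r[5]=19)
r[8] = 36  (first piece 2, then r[6]=27)
One optimal cutting: 2 + 2 + 2 + 2 → $36.

36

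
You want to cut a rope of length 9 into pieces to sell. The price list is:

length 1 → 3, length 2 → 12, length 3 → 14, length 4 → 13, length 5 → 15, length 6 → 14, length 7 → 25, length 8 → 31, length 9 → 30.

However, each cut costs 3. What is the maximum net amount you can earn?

41

Consider every possible first cut. r[k] is the best of p[i]+r[k−i] over all sellable i≤k, charging 3 whenever i<k.
r[1] = 3
r[2] = 12
r[3] = 14
r[4] = 21  (first piece 2, then r[2]=12)
r[5] = 23  (first piece 2, then r[3]=14)
r[6] = 30  (first piece 2, then r[4]=21)
r[7] = 32  (first piece 2, then r[5]=23)
r[8] = 39  (first piece 2, then r[6]=30)
r[9] = 41  (first piece 2, then r[7]=32)
One optimal plan: pieces 3 + 2 + 2 + 2 (3 cuts) → 50 − 9 = 41.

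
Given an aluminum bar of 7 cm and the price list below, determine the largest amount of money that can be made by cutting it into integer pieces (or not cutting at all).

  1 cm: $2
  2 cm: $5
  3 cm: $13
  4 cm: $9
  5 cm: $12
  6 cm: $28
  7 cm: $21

Let best[k] be the best obtainable value from length k. For each k, try every first piece i and keep the best of price[i] + best[k−i].
best[1] = 2
best[2] = 5
best[3] = 13
best[4] = 15  (first piece 1, then best[3]=13)
best[5] = 18  (first piece 2, then best[3]=13)
best[6] = 28
best[7] = 30  (first piece 1, then best[6]=28)
One optimal cutting: 6 + 1 → $28 + $2 = $30.

30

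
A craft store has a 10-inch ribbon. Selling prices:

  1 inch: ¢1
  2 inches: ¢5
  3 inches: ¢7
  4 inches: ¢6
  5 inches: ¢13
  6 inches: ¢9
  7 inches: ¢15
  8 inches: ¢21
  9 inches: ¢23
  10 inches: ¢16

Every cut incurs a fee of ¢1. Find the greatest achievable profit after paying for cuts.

Consider every possible first cut. v[k] is the best of p[i]+v[k−i] over all sellable i≤k, charging 1 whenever i<k.
v[1] = 1
v[2] = max(1+1-1, 5+0) = 5
v[3] = max(1+5-1, 5+1-1, 7+0) = 7
v[4] = max(1+7-1, 5+5-1, 7+1-1, 6+0) = 9
v[5] = max(1+9-1, 5+7-1, 7+5-1, 6+1-1, 13+0) = 13
v[6] = max(1+13-1, 5+9-1, 7+7-1, 6+5-1, 13+1-1, 9+0) = 13
v[7] = max(1+13-1, 5+13-1, 7+9-1, …, 9+1-1, 15+0) = 17
v[8] = max(1+17-1, 5+13-1, 7+13-1, …, 15+1-1, 21+0) = 21
v[9] = max(1+21-1, 5+17-1, 7+13-1, …, 21+1-1, 23+0) = 23
v[10] = max(1+23-1, 5+21-1, 7+17-1, …, 23+1-1, 16+0) = 25
One optimal plan: pieces 8 + 2 (1 cut) → ¢26 − ¢1 = ¢25.

25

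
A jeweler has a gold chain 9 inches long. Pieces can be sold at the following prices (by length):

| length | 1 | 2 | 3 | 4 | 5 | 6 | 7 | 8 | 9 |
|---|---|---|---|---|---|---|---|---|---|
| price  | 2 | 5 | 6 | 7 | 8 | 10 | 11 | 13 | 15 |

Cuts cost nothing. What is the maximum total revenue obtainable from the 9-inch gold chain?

22

Consider every possible first cut. R[k] is the best of p[i]+R[k−i] over all sellable i≤k.
R[1] = 2
R[2] = 5
R[3] = 7  (first piece 1, then R[2]=5)
R[4] = 10  (first piece 2, then R[2]=5)
R[5] = 12  (first piece 1, then R[4]=10)
R[6] = 15  (first piece 2, then R[4]=10)
R[7] = 17  (first piece 1, then R[6]=15)
R[8] = 20  (first piece 2, then R[6]=15)
R[9] = 22  (first piece 1, then R[8]=20)
One optimal cutting: 2 + 2 + 2 + 2 + 1 → $5 + $5 + $5 + $5 + $2 = $22.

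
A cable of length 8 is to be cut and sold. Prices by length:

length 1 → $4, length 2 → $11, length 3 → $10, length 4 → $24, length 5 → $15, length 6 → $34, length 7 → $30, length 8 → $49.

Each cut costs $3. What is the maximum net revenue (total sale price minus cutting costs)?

49

Consider every possible first cut. v[k] is the best of p[i]+v[k−i] over all sellable i≤k, charging 3 whenever i<k.
v[1] = 4
v[2] = 11
v[3] = 12  (first piece 1, then v[2]=11)
v[4] = 24
v[5] = 25  (first piece 1, then v[4]=24)
v[6] = 34
v[7] = 35  (first piece 1, then v[6]=34)
v[8] = 49
Best is to make no cuts and sell whole for $49.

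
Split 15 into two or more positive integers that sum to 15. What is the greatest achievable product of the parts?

Define g[k] = max over 1≤i<k of i · max(k−i, g[k−i]); the inner max lets the remainder stay uncut if that's better.
g[2] = 1×max(1,0) = 1×1 = 1
g[3] = max(1×2, 2×1) = 2
g[4] = max(1×3, 2×2, 3×1) = 4
g[5] = max(1×4, 2×3, 3×2, 4×1) = 6
g[6] = max(1×6, 2×4, 3×3, 4×2, 5×1) = 9
g[7] = max(1×9, 2×6, 3×4, 4×3, 5×2, 6×1) = 12
g[8] = max(1×12, 2×9, 3×6, …, 6×2, 7×1) = 18
g[9] = max(1×18, 2×12, 3×9, …, 7×2, 8×1) = 27
g[10] = max(1×27, 2×18, 3×12, …, 8×2, 9×1) = 36
g[11] = max(1×36, 2×27, 3×18, …, 9×2, 10×1) = 54
g[12] = max(1×54, 2×36, 3×27, …, 10×2, 11×1) = 81
g[13] = max(1×81, 2×54, 3×36, …, 11×2, 12×1) = 108
g[14] = max(1×108, 2×81, 3×54, …, 12×2, 13×1) = 162
g[15] = max(1×162, 2×108, 3×81, …, 13×2, 14×1) = 243
One optimal split: 3 + 3 + 3 + 3 + 3; product 3×3×3×3×3 = 243.

243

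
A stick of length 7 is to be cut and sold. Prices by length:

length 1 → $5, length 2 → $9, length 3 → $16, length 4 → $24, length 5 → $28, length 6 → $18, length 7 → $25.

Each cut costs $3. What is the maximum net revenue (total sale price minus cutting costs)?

37

Consider every possible first cut. r[k] is the best of p[i]+r[k−i] over all sellable i≤k, charging 3 whenever i<k.
r[1] = 5
r[2] = max(5+5-3, 9+0) = 9
r[3] = max(5+9-3, 9+5-3, 16+0) = 16
r[4] = max(5+16-3, 9+9-3, 16+5-3, 24+0) = 24
r[5] = max(5+24-3, 9+16-3, 16+9-3, 24+5-3, 28+0) = 28
r[6] = max(5+28-3, 9+24-3, 16+16-3, 24+9-3, 28+5-3, 18+0) = 30
r[7] = max(5+30-3, 9+28-3, 16+24-3, …, 18+5-3, 25+0) = 37
One optimal plan: pieces 4 + 3 (1 cut) → $40 − $3 = $37.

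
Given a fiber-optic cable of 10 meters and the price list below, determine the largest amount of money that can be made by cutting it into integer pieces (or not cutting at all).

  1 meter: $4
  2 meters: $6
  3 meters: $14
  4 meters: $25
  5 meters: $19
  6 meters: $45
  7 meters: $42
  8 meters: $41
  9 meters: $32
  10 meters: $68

Let r[k] be the best obtainable value from length k. For each k, try every first piece i and keep the best of price[i] + r[k−i].
r[1] = 4
r[2] = 8  (first piece 1, then r[1]=4)
r[3] = 14
r[4] = 25
r[5] = 29  (first piece 1, then r[4]=25)
r[6] = 45
r[7] = 49  (first piece 1, then r[6]=45)
r[8] = 53  (first piece 1, then r[7]=49)
r[9] = 59  (first piece 3, then r[6]=45)
r[10] = 70  (first piece 4, then r[6]=45)
One optimal cutting: 6 + 4 → $45 + $25 = $70.

70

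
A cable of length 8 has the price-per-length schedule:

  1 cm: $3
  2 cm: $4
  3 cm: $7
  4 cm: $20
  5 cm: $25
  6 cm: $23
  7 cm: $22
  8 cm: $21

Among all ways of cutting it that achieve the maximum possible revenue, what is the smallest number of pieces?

Consider every possible first cut. r[k] is the best of p[i]+r[k−i] over all sellable i≤k.
r[1] = 3
r[2] = max(3+3, 4+0) = 6
r[3] = max(3+6, 4+3, 7+0) = 9
r[4] = max(3+9, 4+6, 7+3, 20+0) = 20
r[5] = max(3+20, 4+9, 7+6, 20+3, 25+0) = 25
r[6] = max(3+25, 4+20, 7+9, 20+6, 25+3, 23+0) = 28
r[7] = max(3+28, 4+25, 7+20, …, 23+3, 22+0) = 31
r[8] = max(3+31, 4+28, 7+25, …, 22+3, 21+0) = 40
Maximum revenue is $40.
Now minimize piece count subject to staying optimal: for each k, pieces[k] = 1 + min over i with p[i]+r[k−i]=r[k] of pieces[k−i].
pieces[5] = 1
pieces[6] = 2
pieces[7] = 3
pieces[8] = 2

2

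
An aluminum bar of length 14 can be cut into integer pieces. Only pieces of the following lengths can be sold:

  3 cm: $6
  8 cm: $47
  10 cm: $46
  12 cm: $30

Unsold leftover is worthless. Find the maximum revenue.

Let r[k] be the best obtainable value from length k. For each k, try every first piece i and keep the best of price[i] + r[k−i].
r[1] = 0
r[2] = 0
r[3] = 6
r[4] = 6
r[5] = 6
r[6] = 12  (first piece 3, then r[3]=6)
r[7] = 12
r[8] = 47
r[9] = 47
r[10] = 47
r[11] = 53  (first piece 3, then r[8]=47)
r[12] = 53
r[13] = 53
r[14] = 59  (first piece 3, then r[11]=53)
One optimal cutting: 8 + 3 + 3 → $59.

59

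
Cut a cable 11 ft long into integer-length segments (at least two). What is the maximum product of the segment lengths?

54

Let P[k] be the best product for length k (with at least one cut). For each first piece i, the rest contributes max(k−i, P[k−i]).
P[2] = 1·max(1,0) = 1·1 = 1
P[3] = max(1·2, 2·1) = 2
P[4] = max(1·3, 2·2, 3·1) = 4
P[5] = max(1·4, 2·3, 3·2, 4·1) = 6
P[6] = max(1·6, 2·4, 3·3, 4·2, 5·1) = 9
P[7] = max(1·9, 2·6, 3·4, 4·3, 5·2, 6·1) = 12
P[8] = max(1·12, 2·9, 3·6, …, 6·2, 7·1) = 18
P[9] = max(1·18, 2·12, 3·9, …, 7·2, 8·1) = 27
P[10] = max(1·27, 2·18, 3·12, …, 8·2, 9·1) = 36
P[11] = max(1·36, 2·27, 3·18, …, 9·2, 10·1) = 54
One optimal split: 3 + 3 + 3 + 2; product 3·3·3·2 = 54.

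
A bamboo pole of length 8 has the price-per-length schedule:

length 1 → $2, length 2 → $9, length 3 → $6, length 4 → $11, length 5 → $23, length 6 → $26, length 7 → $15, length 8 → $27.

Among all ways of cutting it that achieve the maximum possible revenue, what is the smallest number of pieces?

Let r[k] be the best obtainable value from length k. For each k, try every first piece i and keep the best of price[i] + r[k−i].
r[1] = 2
r[2] = max(2+2, 9+0) = 9
r[3] = max(2+9, 9+2, 6+0) = 11
r[4] = max(2+11, 9+9, 6+2, 11+0) = 18
r[5] = max(2+18, 9+11, 6+9, 11+2, 23+0) = 23
r[6] = max(2+23, 9+18, 6+11, 11+9, 23+2, 26+0) = 27
r[7] = max(2+27, 9+23, 6+18, …, 26+2, 15+0) = 32
r[8] = max(2+32, 9+27, 6+23, …, 15+2, 27+0) = 36
Maximum revenue is $36.
Now minimize piece count subject to staying optimal: for each k, pieces[k] = 1 + min over i with p[i]+r[k−i]=r[k] of pieces[k−i].
pieces[5] = 1
pieces[6] = 3
pieces[7] = 2
pieces[8] = 4

4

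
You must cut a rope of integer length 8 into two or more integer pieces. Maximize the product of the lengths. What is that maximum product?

Fill P[k] for k=2..8: at each k try every first piece i and multiply by the better of (k−i) uncut or P[k−i].
P[2] = 1·max(1,0) = 1·1 = 1
P[3] = max(1·2, 2·1) = 2
P[4] = max(1·3, 2·2, 3·1) = 4
P[5] = max(1·4, 2·3, 3·2, 4·1) = 6
P[6] = max(1·6, 2·4, 3·3, 4·2, 5·1) = 9
P[7] = max(1·9, 2·6, 3·4, 4·3, 5·2, 6·1) = 12
P[8] = max(1·12, 2·9, 3·6, …, 6·2, 7·1) = 18
One optimal split: 3 + 3 + 2; product 3·3·2 = 18.

18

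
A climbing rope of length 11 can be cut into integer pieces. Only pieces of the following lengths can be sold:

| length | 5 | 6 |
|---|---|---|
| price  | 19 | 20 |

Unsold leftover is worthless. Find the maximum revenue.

Let best[k] be the best obtainable value from length k. For each k, try every first piece i and keep the best of price[i] + best[k−i].
best[1] = 0
best[2] = 0
best[3] = 0
best[4] = 0
best[5] = 19
best[6] = 20
best[7] = 20
best[8] = 20
best[9] = 20
best[10] = 38  (first piece 5, then best[5]=19)
best[11] = 39  (first piece 5, then best[6]=20)
One optimal cutting: 6 + 5 → €39.

39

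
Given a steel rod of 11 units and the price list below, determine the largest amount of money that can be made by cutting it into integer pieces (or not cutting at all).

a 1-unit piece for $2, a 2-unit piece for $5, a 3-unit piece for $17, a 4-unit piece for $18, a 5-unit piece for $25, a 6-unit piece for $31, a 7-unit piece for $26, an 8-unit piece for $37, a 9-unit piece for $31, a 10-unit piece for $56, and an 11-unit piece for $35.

Let v[k] be the best obtainable value from length k. For each k, try every first piece i and keep the best of price[i] + v[k−i].
v[1] = 2
v[2] = max(2+2, 5+0) = 5
v[3] = max(2+5, 5+2, 17+0) = 17
v[4] = max(2+17, 5+5, 17+2, 18+0) = 19
v[5] = max(2+19, 5+17, 17+5, 18+2, 25+0) = 25
v[6] = max(2+25, 5+19, 17+17, 18+5, 25+2, 31+0) = 34
v[7] = max(2+34, 5+25, 17+19, …, 31+2, 26+0) = 36
v[8] = max(2+36, 5+34, 17+25, …, 26+2, 37+0) = 42
v[9] = max(2+42, 5+36, 17+34, …, 37+2, 31+0) = 51
v[10] = max(2+51, 5+42, 17+36, …, 31+2, 56+0) = 56
v[11] = max(2+56, 5+51, 17+42, …, 56+2, 35+0) = 59
One optimal cutting: 5 + 3 + 3 → $25 + $17 + $17 = $59.

59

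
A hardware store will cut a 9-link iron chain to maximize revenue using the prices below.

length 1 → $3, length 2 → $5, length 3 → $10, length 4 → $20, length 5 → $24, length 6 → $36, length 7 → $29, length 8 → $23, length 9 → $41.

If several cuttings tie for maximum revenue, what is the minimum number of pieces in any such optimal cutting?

2

Consider every possible first cut. r[k] is the best of p[i]+r[k−i] over all sellable i≤k.
r[1] = 3
r[2] = max(3+3, 5+0) = 6
r[3] = max(3+6, 5+3, 10+0) = 10
r[4] = max(3+10, 5+6, 10+3, 20+0) = 20
r[5] = max(3+20, 5+10, 10+6, 20+3, 24+0) = 24
r[6] = max(3+24, 5+20, 10+10, 20+6, 24+3, 36+0) = 36
r[7] = max(3+36, 5+24, 10+20, …, 36+3, 29+0) = 39
r[8] = max(3+39, 5+36, 10+24, …, 29+3, 23+0) = 42
r[9] = max(3+42, 5+39, 10+36, …, 23+3, 41+0) = 46
Maximum revenue is $46.
Now minimize piece count subject to staying optimal: for each k, pieces[k] = 1 + min over i with p[i]+r[k−i]=r[k] of pieces[k−i].
pieces[6] = 1
pieces[7] = 2
pieces[8] = 3
pieces[9] = 2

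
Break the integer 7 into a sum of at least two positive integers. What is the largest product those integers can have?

Fill prod[k] for k=2..7: at each k try every first piece i and multiply by the better of (k−i) uncut or prod[k−i].
prod[2] = 1*max(1,0) = 1*1 = 1
prod[3] = 1*max(2,1) = 1*2 = 2
prod[4] = 2*max(2,1) = 2*2 = 4
prod[5] = 2*max(3,2) = 2*3 = 6
prod[6] = 3*max(3,2) = 3*3 = 9
prod[7] = 2*max(5,6) = 2*6 = 12
One optimal split: 3 + 2 + 2; product 3*2*2 = 12.

12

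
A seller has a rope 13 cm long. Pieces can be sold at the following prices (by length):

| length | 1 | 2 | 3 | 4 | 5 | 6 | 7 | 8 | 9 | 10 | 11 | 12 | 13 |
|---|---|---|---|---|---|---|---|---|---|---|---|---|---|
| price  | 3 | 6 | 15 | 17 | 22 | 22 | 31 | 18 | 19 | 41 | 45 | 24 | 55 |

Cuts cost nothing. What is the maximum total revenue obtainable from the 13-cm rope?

Build R[k] bottom-up: R[k] = max over allowed piece i of (p[i] + R[k−i]).
R[1] = 3
R[2] = max(3+3, 6+0) = 6
R[3] = max(3+6, 6+3, 15+0) = 15
R[4] = max(3+15, 6+6, 15+3, 17+0) = 18
R[5] = max(3+18, 6+15, 15+6, 17+3, 22+0) = 22
R[6] = max(3+22, 6+18, 15+15, 17+6, 22+3, 22+0) = 30
R[7] = max(3+30, 6+22, 15+18, …, 22+3, 31+0) = 33
R[8] = max(3+33, 6+30, 15+22, …, 31+3, 18+0) = 37
R[9] = max(3+37, 6+33, 15+30, …, 18+3, 19+0) = 45
R[10] = max(3+45, 6+37, 15+33, …, 19+3, 41+0) = 48
R[11] = max(3+48, 6+45, 15+37, …, 41+3, 45+0) = 52
R[12] = max(3+52, 6+48, 15+45, …, 45+3, 24+0) = 60
R[13] = max(3+60, 6+52, 15+48, …, 24+3, 55+0) = 63
One optimal cutting: 3 + 3 + 3 + 3 + 1 → 15 + 15 + 15 + 15 + 3 = 63.

63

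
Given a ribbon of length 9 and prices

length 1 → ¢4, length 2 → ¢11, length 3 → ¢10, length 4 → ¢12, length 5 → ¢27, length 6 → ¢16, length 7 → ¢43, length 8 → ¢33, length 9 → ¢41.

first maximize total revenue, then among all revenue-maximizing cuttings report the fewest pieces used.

Let r[k] be the best obtainable value from length k. For each k, try every first piece i and keep the best of price[i] + r[k−i].
r[1] = 4
r[2] = max(4+4, 11+0) = 11
r[3] = max(4+11, 11+4, 10+0) = 15
r[4] = max(4+15, 11+11, 10+4, 12+0) = 22
r[5] = max(4+22, 11+15, 10+11, 12+4, 27+0) = 27
r[6] = max(4+27, 11+22, 10+15, 12+11, 27+4, 16+0) = 33
r[7] = max(4+33, 11+27, 10+22, …, 16+4, 43+0) = 43
r[8] = max(4+43, 11+33, 10+27, …, 43+4, 33+0) = 47
r[9] = max(4+47, 11+43, 10+33, …, 33+4, 41+0) = 54
Maximum revenue is ¢54.
Now minimize piece count subject to staying optimal: for each k, pieces[k] = 1 + min over i with p[i]+r[k−i]=r[k] of pieces[k−i].
pieces[6] = 3
pieces[7] = 1
pieces[8] = 2
pieces[9] = 2

2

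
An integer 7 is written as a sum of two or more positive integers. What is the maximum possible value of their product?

12

Fill prod[k] for k=2..7: at each k try every first piece i and multiply by the better of (k−i) uncut or prod[k−i].
prod[2] = 1·max(1,0) = 1·1 = 1
prod[3] = 1·max(2,1) = 1·2 = 2
prod[4] = 2·max(2,1) = 2·2 = 4
prod[5] = 2·max(3,2) = 2·3 = 6
prod[6] = 3·max(3,2) = 3·3 = 9
prod[7] = 2·max(5,6) = 2·6 = 12
One optimal split: 3 + 2 + 2; product 3·2·2 = 12.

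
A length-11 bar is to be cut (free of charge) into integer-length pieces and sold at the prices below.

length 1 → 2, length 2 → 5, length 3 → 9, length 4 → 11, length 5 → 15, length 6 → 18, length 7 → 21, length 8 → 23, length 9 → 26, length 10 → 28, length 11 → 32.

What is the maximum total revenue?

Consider every possible first cut. R[k] is the best of p[i]+R[k−i] over all sellable i≤k.
R[1] = 2
R[2] = max(2+2, 5+0) = 5
R[3] = max(2+5, 5+2, 9+0) = 9
R[4] = max(2+9, 5+5, 9+2, 11+0) = 11
R[5] = max(2+11, 5+9, 9+5, 11+2, 15+0) = 15
R[6] = max(2+15, 5+11, 9+9, 11+5, 15+2, 18+0) = 18
R[7] = max(2+18, 5+15, 9+11, …, 18+2, 21+0) = 21
R[8] = max(2+21, 5+18, 9+15, …, 21+2, 23+0) = 24
R[9] = max(2+24, 5+21, 9+18, …, 23+2, 26+0) = 27
R[10] = max(2+27, 5+24, 9+21, …, 26+2, 28+0) = 30
R[11] = max(2+30, 5+27, 9+24, …, 28+2, 32+0) = 33
One optimal cutting: 5 + 3 + 3 → 15 + 9 + 9 = 33.

33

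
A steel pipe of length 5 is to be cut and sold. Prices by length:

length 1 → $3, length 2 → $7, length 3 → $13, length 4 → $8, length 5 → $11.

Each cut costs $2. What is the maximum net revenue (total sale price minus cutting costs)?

18

Let v[k] be the best obtainable value from length k. For each k, try every first piece i and keep the best of price[i] + v[k−i] minus the 2 cut fee when i<k.
v[1] = 3
v[2] = 7
v[3] = 13
v[4] = 14  (first piece 1, then v[3]=13)
v[5] = 18  (first piece 2, then v[3]=13)
One optimal plan: pieces 3 + 2 (1 cut) → $20 − $2 = $18.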